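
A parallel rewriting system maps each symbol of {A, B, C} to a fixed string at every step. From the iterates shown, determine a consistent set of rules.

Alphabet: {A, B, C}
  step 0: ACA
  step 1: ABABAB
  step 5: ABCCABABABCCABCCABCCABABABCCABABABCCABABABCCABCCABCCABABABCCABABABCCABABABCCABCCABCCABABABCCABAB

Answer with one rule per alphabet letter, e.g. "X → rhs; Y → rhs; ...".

A->AB, B->CC, C->AB

  step 0 ⇒ step 1: ACA ⇒ AB·AB·AB
    A ↦ AB
    C ↦ AB
    B ↦ CC  (constrained at step 1)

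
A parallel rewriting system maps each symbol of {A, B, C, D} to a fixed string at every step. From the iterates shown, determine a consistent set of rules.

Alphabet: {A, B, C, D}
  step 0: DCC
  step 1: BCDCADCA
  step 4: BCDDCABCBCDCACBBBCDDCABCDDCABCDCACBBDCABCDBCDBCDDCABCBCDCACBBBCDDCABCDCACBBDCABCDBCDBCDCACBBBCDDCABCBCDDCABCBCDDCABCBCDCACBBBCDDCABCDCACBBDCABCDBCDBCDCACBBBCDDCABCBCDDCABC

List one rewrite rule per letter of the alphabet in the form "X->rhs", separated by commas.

A->CBB, B->BCD, C->DCA, D->BC

  step 0 ⇒ step 1: DCC ⇒ BC·DCA·DCA
    C ↦ DCA
    D ↦ BC
    A ↦ CBB  (constrained at step 1)
    B ↦ BCD  (constrained at step 1)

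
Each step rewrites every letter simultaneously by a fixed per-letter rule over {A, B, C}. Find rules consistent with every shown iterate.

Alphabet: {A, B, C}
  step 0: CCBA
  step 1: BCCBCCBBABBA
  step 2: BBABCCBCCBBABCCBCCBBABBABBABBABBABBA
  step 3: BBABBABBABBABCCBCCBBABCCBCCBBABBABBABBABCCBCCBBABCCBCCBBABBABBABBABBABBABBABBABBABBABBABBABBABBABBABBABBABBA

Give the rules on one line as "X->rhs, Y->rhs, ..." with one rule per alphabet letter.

A->BBA, B->BBA, C->BCC

  step 2 ⇒ step 3: BBABCCBCCBBABCCBCCBBABBABBABBABBABBA ⇒ BBA·BBA·BBA·BBA·BCC·BCC·BBA·BCC·BCC·BBA·BBA·BBA·BBA·BCC·BCC·BBA·BCC·BCC·BBA·BBA·BBA·BBA·BBA·BBA·BBA·BBA·BBA·BBA·BBA·BBA·BBA·BBA·BBA·BBA·BBA·BBA
    A ↦ BBA
    B ↦ BBA
    C ↦ BCC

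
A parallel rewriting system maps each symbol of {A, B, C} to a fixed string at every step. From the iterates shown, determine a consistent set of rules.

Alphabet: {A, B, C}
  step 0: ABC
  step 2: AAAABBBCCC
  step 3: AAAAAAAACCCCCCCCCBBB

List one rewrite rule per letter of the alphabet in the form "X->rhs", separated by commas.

A->AA, B->CCC, C->B

  step 2 ⇒ step 3: AAAABBBCCC ⇒ AA·AA·AA·AA·CCC·CCC·CCC·B·B·B
    A ↦ AA
    B ↦ CCC
    C ↦ B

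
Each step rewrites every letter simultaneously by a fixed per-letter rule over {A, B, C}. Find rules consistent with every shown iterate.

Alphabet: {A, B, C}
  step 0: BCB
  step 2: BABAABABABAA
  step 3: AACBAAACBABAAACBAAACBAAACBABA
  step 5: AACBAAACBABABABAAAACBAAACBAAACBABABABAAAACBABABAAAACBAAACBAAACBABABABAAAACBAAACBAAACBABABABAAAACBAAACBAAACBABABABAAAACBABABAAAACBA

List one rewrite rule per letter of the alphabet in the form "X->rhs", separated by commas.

A->BA, B->AAC, C->A

  step 2 ⇒ step 3: BABAABABABAA ⇒ AAC·BA·AAC·BA·BA·AAC·BA·AAC·BA·AAC·BA·BA
    A ↦ BA
    B ↦ AAC
    C ↦ A  (constrained at step 0)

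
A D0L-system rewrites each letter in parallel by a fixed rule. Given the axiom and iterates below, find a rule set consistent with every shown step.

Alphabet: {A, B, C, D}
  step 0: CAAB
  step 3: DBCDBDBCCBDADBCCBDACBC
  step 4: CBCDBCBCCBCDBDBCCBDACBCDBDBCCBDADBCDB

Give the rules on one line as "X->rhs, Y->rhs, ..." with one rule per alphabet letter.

A->DA, B->C, C->DB, D->CB

  step 3 ⇒ step 4: DBCDBDBCCBDADBCCBDACBC ⇒ CB·C·DB·CB·C·CB·C·DB·DB·C·CB·DA·CB·C·DB·DB·C·CB·DA·DB·C·DB
    A ↦ DA
    B ↦ C
    C ↦ DB
    D ↦ CB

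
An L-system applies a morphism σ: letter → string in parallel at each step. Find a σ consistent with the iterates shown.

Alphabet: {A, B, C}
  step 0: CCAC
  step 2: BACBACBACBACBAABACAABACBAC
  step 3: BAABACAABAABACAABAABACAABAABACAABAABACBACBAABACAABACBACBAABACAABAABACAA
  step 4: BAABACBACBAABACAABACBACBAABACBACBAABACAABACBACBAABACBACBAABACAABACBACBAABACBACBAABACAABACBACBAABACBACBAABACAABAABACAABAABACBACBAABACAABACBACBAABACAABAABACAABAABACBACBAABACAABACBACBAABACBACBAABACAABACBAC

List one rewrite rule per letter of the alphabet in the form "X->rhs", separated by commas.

A->BAC, B->BAA, C->AA

  step 3 ⇒ step 4: BAABACAABAABACAABAABACAABAABACAABAABACBACBAABACAABACBACBAABACAABAABACAA ⇒ BAA·BAC·BAC·BAA·BAC·AA·BAC·BAC·BAA·BAC·BAC·BAA·BAC·AA·BAC·BAC·BAA·BAC·BAC·BAA·BAC·AA·BAC·BAC·BAA·BAC·BAC·BAA·BAC·AA·BAC·BAC·BAA·BAC·BAC·BAA·BAC·AA·BAA·BAC·AA·BAA·BAC·BAC·BAA·BAC·AA·BAC·BAC·BAA·BAC·AA·BAA·BAC·AA·BAA·BAC·BAC·BAA·BAC·AA·BAC·BAC·BAA·BAC·BAC·BAA·BAC·AA·BAC·BAC
    A ↦ BAC
    B ↦ BAA
    C ↦ AA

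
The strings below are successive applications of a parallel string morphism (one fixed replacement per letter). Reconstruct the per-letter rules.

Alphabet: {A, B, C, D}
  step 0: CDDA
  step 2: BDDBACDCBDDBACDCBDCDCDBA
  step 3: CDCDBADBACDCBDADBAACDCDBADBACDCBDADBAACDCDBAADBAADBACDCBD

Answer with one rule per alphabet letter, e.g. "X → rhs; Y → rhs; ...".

A->BD, B->CDC, C->A, D->DBA

  step 2 ⇒ step 3: BDDBACDCBDDBACDCBDCDCDBA ⇒ CDC·DBA·DBA·CDC·BD·A·DBA·A·CDC·DBA·DBA·CDC·BD·A·DBA·A·CDC·DBA·A·DBA·A·DBA·CDC·BD
    A ↦ BD
    B ↦ CDC
    C ↦ A
    D ↦ DBA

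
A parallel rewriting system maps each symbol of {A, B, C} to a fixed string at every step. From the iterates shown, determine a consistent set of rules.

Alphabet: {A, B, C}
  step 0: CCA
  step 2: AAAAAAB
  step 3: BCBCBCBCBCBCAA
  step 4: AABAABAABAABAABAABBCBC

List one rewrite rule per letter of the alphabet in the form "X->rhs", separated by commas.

A->BC, B->AA, C->B

  step 3 ⇒ step 4: BCBCBCBCBCBCAA ⇒ AA·B·AA·B·AA·B·AA·B·AA·B·AA·B·BC·BC
    A ↦ BC
    B ↦ AA
    C ↦ B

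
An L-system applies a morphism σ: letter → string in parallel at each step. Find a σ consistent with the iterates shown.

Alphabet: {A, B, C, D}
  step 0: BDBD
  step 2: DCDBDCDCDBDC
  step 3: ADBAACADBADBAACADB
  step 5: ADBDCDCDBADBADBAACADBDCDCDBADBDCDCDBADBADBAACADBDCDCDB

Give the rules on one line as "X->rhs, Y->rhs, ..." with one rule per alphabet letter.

  step 2 ⇒ step 3: DCDBDCDCDBDC ⇒ A·DB·A·AC·A·DB·A·DB·A·AC·A·DB
    B ↦ AC
    C ↦ DB
    D ↦ A
    A ↦ DC  (constrained at step 3)

A->DC, B->AC, C->DB, D->A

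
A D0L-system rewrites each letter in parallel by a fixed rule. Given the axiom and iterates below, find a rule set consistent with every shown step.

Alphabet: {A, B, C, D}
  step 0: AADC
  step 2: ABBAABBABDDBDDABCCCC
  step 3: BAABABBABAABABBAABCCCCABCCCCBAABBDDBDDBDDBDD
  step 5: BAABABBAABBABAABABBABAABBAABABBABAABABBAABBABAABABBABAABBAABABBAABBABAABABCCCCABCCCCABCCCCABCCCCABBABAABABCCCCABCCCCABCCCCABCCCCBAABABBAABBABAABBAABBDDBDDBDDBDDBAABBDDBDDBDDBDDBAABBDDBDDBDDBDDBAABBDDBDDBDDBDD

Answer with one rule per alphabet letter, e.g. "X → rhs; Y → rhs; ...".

A->BA, B->AB, C->BDD, D->CC

  step 2 ⇒ step 3: ABBAABBABDDBDDABCCCC ⇒ BA·AB·AB·BA·BA·AB·AB·BA·AB·CC·CC·AB·CC·CC·BA·AB·BDD·BDD·BDD·BDD
    A ↦ BA
    B ↦ AB
    C ↦ BDD
    D ↦ CC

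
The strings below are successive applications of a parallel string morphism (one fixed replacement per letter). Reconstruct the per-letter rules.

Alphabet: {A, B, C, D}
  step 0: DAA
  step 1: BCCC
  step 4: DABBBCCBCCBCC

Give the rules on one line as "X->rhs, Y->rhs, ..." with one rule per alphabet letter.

A->C, B->DA, C->B, D->BC

  step 0 ⇒ step 1: DAA ⇒ BC·C·C
    A ↦ C
    D ↦ BC
    B ↦ DA  (constrained at step 1)
    C ↦ B  (constrained at step 1)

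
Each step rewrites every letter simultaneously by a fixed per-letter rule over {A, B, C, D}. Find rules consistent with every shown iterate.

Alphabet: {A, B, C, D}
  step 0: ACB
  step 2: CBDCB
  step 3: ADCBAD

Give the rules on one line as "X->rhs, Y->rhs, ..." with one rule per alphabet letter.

A->D, B->D, C->A, D->CB

  step 2 ⇒ step 3: CBDCB ⇒ A·D·CB·A·D
    B ↦ D
    C ↦ A
    D ↦ CB
    A ↦ D  (constrained at step 0)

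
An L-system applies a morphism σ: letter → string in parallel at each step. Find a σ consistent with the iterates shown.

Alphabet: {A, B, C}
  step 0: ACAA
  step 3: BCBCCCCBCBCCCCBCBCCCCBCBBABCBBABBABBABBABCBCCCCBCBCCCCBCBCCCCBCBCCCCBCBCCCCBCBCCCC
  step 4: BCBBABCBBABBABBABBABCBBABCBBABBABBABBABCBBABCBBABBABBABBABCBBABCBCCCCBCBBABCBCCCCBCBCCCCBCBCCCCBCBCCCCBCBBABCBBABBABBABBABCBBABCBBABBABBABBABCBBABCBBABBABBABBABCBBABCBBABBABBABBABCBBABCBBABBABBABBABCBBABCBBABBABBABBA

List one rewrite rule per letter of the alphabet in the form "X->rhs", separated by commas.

A->CCC, B->BC, C->BBA

  step 3 ⇒ step 4: BCBCCCCBCBCCCCBCBCCCCBCBBABCBBABBABBABBABCBCCCCBCBCCCCBCBCCCCBCBCCCCBCBCCCCBCBCCCC ⇒ BC·BBA·BC·BBA·BBA·BBA·BBA·BC·BBA·BC·BBA·BBA·BBA·BBA·BC·BBA·BC·BBA·BBA·BBA·BBA·BC·BBA·BC·BC·CCC·BC·BBA·BC·BC·CCC·BC·BC·CCC·BC·BC·CCC·BC·BC·CCC·BC·BBA·BC·BBA·BBA·BBA·BBA·BC·BBA·BC·BBA·BBA·BBA·BBA·BC·BBA·BC·BBA·BBA·BBA·BBA·BC·BBA·BC·BBA·BBA·BBA·BBA·BC·BBA·BC·BBA·BBA·BBA·BBA·BC·BBA·BC·BBA·BBA·BBA·BBA
    A ↦ CCC
    B ↦ BC
    C ↦ BBA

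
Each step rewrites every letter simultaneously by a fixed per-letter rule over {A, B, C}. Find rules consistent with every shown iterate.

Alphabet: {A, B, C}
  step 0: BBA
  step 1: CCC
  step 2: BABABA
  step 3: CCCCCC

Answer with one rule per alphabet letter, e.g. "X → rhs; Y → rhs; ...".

A->C, B->C, C->BA

  step 2 ⇒ step 3: BABABA ⇒ C·C·C·C·C·C
    A ↦ C
    B ↦ C
  step 1 ⇒ step 2: CCC ⇒ BA·BA·BA
    C ↦ BA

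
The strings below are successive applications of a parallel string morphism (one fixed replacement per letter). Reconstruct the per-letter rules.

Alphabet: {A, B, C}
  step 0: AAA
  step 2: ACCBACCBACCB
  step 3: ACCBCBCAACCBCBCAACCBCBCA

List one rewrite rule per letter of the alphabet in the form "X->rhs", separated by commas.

  step 2 ⇒ step 3: ACCBACCBACCB ⇒ AC·CB·CB·CA·AC·CB·CB·CA·AC·CB·CB·CA
    A ↦ AC
    B ↦ CA
    C ↦ CB

A->AC, B->CA, C->CB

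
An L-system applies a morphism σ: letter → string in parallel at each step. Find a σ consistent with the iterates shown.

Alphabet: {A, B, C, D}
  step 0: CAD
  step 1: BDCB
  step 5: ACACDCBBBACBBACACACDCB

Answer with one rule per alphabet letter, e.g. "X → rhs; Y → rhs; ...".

A->DC, B->AC, C->B, D->B

  step 0 ⇒ step 1: CAD ⇒ B·DC·B
    A ↦ DC
    C ↦ B
    D ↦ B
    B ↦ AC  (constrained at step 1)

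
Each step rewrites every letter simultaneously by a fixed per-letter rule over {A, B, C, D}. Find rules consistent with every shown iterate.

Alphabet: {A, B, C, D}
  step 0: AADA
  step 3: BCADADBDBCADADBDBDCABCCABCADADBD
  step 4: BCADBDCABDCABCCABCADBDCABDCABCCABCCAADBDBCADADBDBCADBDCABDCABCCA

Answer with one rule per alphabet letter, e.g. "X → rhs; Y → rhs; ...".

A->BD, B->BC, C->AD, D->CA

  step 3 ⇒ step 4: BCADADBDBCADADBDBDCABCCABCADADBD ⇒ BC·AD·BD·CA·BD·CA·BC·CA·BC·AD·BD·CA·BD·CA·BC·CA·BC·CA·AD·BD·BC·AD·AD·BD·BC·AD·BD·CA·BD·CA·BC·CA
    A ↦ BD
    B ↦ BC
    C ↦ AD
    D ↦ CA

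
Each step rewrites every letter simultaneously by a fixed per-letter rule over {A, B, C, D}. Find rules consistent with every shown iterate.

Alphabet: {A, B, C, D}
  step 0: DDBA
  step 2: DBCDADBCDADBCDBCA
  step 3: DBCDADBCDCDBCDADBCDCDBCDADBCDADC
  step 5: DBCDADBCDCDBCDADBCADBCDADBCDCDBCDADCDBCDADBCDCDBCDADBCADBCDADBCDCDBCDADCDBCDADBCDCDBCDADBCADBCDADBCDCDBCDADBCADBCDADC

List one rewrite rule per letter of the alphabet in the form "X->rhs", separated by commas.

  step 2 ⇒ step 3: DBCDADBCDADBCDBCA ⇒ DBC·D·A·DBC·DC·DBC·D·A·DBC·DC·DBC·D·A·DBC·D·A·DC
    A ↦ DC
    B ↦ D
    C ↦ A
    D ↦ DBC

A->DC, B->D, C->A, D->DBC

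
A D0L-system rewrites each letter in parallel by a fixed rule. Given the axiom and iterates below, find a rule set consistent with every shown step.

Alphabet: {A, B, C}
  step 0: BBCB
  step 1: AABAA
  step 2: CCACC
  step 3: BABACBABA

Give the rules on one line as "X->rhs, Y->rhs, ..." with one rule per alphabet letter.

  step 2 ⇒ step 3: CCACC ⇒ BA·BA·C·BA·BA
    A ↦ C
    C ↦ BA
  step 0 ⇒ step 1: BBCB ⇒ A·A·BA·A
    B ↦ A

A->C, B->A, C->BA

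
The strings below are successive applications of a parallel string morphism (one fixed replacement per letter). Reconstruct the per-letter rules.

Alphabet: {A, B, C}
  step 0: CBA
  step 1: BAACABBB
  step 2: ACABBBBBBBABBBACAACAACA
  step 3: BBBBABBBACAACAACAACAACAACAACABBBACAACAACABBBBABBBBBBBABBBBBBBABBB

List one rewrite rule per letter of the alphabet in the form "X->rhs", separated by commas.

  step 2 ⇒ step 3: ACABBBBBBBABBBACAACAACA ⇒ BBB·BA·BBB·ACA·ACA·ACA·ACA·ACA·ACA·ACA·BBB·ACA·ACA·ACA·BBB·BA·BBB·BBB·BA·BBB·BBB·BA·BBB
    A ↦ BBB
    B ↦ ACA
    C ↦ BA

A->BBB, B->ACA, C->BA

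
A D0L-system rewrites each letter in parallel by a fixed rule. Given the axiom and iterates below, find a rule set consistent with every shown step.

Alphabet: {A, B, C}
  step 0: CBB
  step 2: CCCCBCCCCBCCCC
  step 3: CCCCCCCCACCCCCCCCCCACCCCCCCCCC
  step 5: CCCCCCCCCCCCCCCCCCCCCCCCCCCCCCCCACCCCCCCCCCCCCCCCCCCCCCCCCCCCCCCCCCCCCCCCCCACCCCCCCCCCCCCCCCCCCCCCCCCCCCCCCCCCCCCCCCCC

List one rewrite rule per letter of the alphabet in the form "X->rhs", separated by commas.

A->B, B->ACC, C->CC

  step 2 ⇒ step 3: CCCCBCCCCBCCCC ⇒ CC·CC·CC·CC·ACC·CC·CC·CC·CC·ACC·CC·CC·CC·CC
    B ↦ ACC
    C ↦ CC
    A ↦ B  (constrained at step 3)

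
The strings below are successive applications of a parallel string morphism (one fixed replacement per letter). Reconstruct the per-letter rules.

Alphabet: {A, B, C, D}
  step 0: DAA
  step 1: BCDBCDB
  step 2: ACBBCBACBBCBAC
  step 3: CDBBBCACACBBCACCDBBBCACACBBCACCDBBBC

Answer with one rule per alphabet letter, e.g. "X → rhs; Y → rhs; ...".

  step 2 ⇒ step 3: ACBBCBACBBCBAC ⇒ CDB·BBC·AC·AC·BBC·AC·CDB·BBC·AC·AC·BBC·AC·CDB·BBC
    A ↦ CDB
    B ↦ AC
    C ↦ BBC
  step 0 ⇒ step 1: DAA ⇒ B·CDB·CDB
    D ↦ B

A->CDB, B->AC, C->BBC, D->B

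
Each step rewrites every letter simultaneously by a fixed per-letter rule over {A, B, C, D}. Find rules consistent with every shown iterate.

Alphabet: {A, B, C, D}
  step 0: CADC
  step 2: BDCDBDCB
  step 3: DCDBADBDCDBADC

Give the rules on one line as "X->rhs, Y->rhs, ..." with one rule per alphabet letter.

  step 2 ⇒ step 3: BDCDBDCB ⇒ DC·DB·A·DB·DC·DB·A·DC
    B ↦ DC
    C ↦ A
    D ↦ DB
    A ↦ B  (constrained at step 0)

A->B, B->DC, C->A, D->DB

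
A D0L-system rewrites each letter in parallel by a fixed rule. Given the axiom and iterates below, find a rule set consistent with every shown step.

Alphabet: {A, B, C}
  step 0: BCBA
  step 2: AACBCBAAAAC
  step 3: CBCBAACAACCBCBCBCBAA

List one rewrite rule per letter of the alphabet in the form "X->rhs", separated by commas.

A->CB, B->C, C->AA

  step 2 ⇒ step 3: AACBCBAAAAC ⇒ CB·CB·AA·C·AA·C·CB·CB·CB·CB·AA
    A ↦ CB
    B ↦ C
    C ↦ AA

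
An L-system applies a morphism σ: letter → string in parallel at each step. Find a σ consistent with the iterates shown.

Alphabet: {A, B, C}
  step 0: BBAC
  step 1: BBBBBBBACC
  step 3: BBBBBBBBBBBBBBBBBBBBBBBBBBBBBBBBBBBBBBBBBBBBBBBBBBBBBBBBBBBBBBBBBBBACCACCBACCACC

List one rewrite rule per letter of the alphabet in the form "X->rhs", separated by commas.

A->B, B->BBB, C->ACC

  step 0 ⇒ step 1: BBAC ⇒ BBB·BBB·B·ACC
    A ↦ B
    B ↦ BBB
    C ↦ ACC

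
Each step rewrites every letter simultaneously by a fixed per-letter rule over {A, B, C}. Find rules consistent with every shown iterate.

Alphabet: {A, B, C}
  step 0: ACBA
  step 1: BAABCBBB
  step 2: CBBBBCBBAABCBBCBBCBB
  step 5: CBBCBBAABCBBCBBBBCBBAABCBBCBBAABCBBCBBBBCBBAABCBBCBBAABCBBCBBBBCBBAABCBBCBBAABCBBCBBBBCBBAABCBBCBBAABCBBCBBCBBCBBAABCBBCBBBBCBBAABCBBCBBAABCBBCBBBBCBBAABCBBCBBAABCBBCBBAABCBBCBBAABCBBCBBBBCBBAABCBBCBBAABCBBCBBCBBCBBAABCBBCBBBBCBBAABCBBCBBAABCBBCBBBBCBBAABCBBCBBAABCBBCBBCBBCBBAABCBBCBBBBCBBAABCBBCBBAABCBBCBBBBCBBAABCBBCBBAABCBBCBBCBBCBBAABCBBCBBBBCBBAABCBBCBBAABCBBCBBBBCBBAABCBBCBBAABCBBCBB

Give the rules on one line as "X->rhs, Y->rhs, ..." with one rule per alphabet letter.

  step 1 ⇒ step 2: BAABCBBB ⇒ CBB·B·B·CBB·AAB·CBB·CBB·CBB
    A ↦ B
    B ↦ CBB
    C ↦ AAB

A->B, B->CBB, C->AAB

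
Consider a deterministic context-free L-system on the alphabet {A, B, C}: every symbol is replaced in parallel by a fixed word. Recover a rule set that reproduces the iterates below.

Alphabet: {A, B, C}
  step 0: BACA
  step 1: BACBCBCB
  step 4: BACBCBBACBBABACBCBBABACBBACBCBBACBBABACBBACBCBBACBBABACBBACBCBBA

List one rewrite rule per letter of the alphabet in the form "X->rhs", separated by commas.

  step 0 ⇒ step 1: BACA ⇒ BA·CB·CB·CB
    A ↦ CB
    B ↦ BA
    C ↦ CB

A->CB, B->BA, C->CB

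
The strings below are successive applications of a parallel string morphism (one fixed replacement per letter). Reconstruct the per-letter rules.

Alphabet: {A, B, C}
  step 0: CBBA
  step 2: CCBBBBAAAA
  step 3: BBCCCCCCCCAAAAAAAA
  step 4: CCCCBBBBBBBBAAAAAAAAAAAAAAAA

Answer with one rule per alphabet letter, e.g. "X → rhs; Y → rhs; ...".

A->AA, B->CC, C->B

  step 3 ⇒ step 4: BBCCCCCCCCAAAAAAAA ⇒ CC·CC·B·B·B·B·B·B·B·B·AA·AA·AA·AA·AA·AA·AA·AA
    A ↦ AA
    B ↦ CC
    C ↦ B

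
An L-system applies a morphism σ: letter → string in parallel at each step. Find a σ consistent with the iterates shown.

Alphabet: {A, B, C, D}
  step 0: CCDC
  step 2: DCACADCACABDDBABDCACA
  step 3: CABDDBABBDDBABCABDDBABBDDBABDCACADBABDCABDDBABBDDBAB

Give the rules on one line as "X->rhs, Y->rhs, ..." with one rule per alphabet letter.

A->BAB, B->D, C->BDD, D->CA

  step 2 ⇒ step 3: DCACADCACABDDBABDCACA ⇒ CA·BDD·BAB·BDD·BAB·CA·BDD·BAB·BDD·BAB·D·CA·CA·D·BAB·D·CA·BDD·BAB·BDD·BAB
    A ↦ BAB
    B ↦ D
    C ↦ BDD
    D ↦ CA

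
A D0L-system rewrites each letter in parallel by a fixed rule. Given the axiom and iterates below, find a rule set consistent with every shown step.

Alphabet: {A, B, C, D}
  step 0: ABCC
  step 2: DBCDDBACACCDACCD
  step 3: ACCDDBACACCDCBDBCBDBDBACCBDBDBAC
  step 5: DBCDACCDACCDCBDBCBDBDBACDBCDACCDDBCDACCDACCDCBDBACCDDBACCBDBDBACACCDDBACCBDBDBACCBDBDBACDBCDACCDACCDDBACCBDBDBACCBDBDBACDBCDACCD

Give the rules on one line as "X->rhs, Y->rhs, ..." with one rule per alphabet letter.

  step 2 ⇒ step 3: DBCDDBACACCDACCD ⇒ AC·CD·DB·AC·AC·CD·CB·DB·CB·DB·DB·AC·CB·DB·DB·AC
    A ↦ CB
    B ↦ CD
    C ↦ DB
    D ↦ AC

A->CB, B->CD, C->DB, D->AC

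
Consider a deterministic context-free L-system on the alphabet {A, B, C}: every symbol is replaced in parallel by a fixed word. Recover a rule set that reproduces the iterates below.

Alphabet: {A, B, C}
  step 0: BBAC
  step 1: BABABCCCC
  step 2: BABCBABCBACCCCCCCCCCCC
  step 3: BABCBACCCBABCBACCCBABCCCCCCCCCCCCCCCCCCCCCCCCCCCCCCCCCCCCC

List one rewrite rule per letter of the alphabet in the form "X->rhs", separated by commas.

  step 2 ⇒ step 3: BABCBABCBACCCCCCCCCCCC ⇒ BA·BC·BA·CCC·BA·BC·BA·CCC·BA·BC·CCC·CCC·CCC·CCC·CCC·CCC·CCC·CCC·CCC·CCC·CCC·CCC
    A ↦ BC
    B ↦ BA
    C ↦ CCC

A->BC, B->BA, C->CCC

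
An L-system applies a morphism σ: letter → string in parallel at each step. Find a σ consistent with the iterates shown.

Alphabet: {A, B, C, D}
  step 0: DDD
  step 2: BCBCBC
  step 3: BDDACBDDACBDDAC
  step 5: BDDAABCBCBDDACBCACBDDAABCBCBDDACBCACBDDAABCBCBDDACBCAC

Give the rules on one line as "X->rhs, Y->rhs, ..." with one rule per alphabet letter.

A->BC, B->BDD, C->AC, D->A

  step 2 ⇒ step 3: BCBCBC ⇒ BDD·AC·BDD·AC·BDD·AC
    B ↦ BDD
    C ↦ AC
    A ↦ BC  (constrained at step 3)
    D ↦ A  (constrained at step 0)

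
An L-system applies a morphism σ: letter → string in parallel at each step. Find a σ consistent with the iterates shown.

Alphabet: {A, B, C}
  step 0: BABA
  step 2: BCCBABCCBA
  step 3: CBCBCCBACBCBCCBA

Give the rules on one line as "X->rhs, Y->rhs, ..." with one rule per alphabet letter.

A->BA, B->C, C->BC

  step 2 ⇒ step 3: BCCBABCCBA ⇒ C·BC·BC·C·BA·C·BC·BC·C·BA
    A ↦ BA
    B ↦ C
    C ↦ BC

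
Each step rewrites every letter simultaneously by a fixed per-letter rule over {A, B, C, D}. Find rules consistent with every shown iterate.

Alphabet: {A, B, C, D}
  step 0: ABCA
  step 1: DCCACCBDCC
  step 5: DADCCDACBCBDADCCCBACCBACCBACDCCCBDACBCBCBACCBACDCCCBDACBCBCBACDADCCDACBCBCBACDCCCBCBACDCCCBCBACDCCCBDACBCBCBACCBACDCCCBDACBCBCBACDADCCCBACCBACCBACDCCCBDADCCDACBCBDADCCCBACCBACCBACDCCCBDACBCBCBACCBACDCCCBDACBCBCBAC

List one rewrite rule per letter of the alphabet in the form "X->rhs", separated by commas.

A->DCC, B->AC, C->CB, D->DA

  step 0 ⇒ step 1: ABCA ⇒ DCC·AC·CB·DCC
    A ↦ DCC
    B ↦ AC
    C ↦ CB
    D ↦ DA  (constrained at step 1)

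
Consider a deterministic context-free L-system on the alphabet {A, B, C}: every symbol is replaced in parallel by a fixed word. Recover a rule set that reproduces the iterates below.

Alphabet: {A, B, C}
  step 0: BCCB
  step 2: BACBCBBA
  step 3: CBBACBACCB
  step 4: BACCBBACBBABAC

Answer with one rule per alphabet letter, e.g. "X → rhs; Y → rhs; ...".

  step 3 ⇒ step 4: CBBACBACCB ⇒ BA·C·C·B·BA·C·B·BA·BA·C
    A ↦ B
    B ↦ C
    C ↦ BA

A->B, B->C, C->BA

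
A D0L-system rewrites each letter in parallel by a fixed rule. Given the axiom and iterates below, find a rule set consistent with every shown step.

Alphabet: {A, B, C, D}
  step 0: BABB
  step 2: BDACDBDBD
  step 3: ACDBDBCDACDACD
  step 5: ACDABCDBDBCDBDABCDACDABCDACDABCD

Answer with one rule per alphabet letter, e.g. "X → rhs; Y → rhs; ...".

A->BD, B->A, C->B, D->CD

  step 2 ⇒ step 3: BDACDBDBD ⇒ A·CD·BD·B·CD·A·CD·A·CD
    A ↦ BD
    B ↦ A
    C ↦ B
    D ↦ CD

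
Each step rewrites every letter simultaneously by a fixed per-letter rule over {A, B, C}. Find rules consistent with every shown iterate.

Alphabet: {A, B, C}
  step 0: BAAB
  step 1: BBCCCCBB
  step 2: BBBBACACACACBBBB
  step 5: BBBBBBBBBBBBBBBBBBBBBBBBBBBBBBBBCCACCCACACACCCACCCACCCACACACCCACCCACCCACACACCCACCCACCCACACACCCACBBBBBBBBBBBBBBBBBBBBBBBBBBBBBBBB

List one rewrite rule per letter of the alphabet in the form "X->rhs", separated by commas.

A->CC, B->BB, C->AC

  step 1 ⇒ step 2: BBCCCCBB ⇒ BB·BB·AC·AC·AC·AC·BB·BB
    B ↦ BB
    C ↦ AC
  step 0 ⇒ step 1: BAAB ⇒ BB·CC·CC·BB
    A ↦ CC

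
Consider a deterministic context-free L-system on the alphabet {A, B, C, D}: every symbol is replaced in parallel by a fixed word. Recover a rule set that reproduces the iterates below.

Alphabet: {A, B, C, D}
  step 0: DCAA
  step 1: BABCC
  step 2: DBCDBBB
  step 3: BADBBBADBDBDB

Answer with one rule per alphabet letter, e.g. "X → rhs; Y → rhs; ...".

  step 2 ⇒ step 3: DBCDBBB ⇒ BA·DB·B·BA·DB·DB·DB
    B ↦ DB
    C ↦ B
    D ↦ BA
  step 0 ⇒ step 1: DCAA ⇒ BA·B·C·C
    A ↦ C

A->C, B->DB, C->B, D->BA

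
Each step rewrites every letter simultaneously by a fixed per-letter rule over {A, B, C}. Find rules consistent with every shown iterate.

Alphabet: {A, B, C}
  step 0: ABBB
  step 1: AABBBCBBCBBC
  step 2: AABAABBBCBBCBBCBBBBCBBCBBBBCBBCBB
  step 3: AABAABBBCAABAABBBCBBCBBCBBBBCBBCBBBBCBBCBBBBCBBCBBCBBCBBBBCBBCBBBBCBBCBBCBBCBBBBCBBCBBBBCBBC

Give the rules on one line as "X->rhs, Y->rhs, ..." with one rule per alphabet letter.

A->AAB, B->BBC, C->BB

  step 2 ⇒ step 3: AABAABBBCBBCBBCBBBBCBBCBBBBCBBCBB ⇒ AAB·AAB·BBC·AAB·AAB·BBC·BBC·BBC·BB·BBC·BBC·BB·BBC·BBC·BB·BBC·BBC·BBC·BBC·BB·BBC·BBC·BB·BBC·BBC·BBC·BBC·BB·BBC·BBC·BB·BBC·BBC
    A ↦ AAB
    B ↦ BBC
    C ↦ BB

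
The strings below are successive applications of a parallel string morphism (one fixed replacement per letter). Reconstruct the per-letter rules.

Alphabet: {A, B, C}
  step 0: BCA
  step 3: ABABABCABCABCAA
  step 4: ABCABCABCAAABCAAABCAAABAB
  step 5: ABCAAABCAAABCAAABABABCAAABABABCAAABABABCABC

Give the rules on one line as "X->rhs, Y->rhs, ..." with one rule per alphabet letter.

A->AB, B->C, C->AA

  step 4 ⇒ step 5: ABCABCABCAAABCAAABCAAABAB ⇒ AB·C·AA·AB·C·AA·AB·C·AA·AB·AB·AB·C·AA·AB·AB·AB·C·AA·AB·AB·AB·C·AB·C
    A ↦ AB
    B ↦ C
    C ↦ AA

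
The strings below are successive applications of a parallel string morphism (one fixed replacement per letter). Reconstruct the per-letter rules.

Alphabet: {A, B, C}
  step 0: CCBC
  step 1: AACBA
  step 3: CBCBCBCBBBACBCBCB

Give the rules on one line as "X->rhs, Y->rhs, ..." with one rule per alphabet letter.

  step 0 ⇒ step 1: CCBC ⇒ A·A·CB·A
    B ↦ CB
    C ↦ A
    A ↦ BB  (constrained at step 1)

A->BB, B->CB, C->A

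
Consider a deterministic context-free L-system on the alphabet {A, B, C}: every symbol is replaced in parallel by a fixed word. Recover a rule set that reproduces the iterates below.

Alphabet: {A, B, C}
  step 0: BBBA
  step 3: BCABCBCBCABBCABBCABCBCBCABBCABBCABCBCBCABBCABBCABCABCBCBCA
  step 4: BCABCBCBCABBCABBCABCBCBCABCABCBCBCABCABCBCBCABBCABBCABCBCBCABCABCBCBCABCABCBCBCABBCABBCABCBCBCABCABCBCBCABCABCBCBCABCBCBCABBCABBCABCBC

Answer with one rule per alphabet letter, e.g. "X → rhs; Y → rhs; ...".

  step 3 ⇒ step 4: BCABCBCBCABBCABBCABCBCBCABBCABBCABCBCBCABBCABBCABCABCBCBCA ⇒ BCA·B·CBC·BCA·B·BCA·B·BCA·B·CBC·BCA·BCA·B·CBC·BCA·BCA·B·CBC·BCA·B·BCA·B·BCA·B·CBC·BCA·BCA·B·CBC·BCA·BCA·B·CBC·BCA·B·BCA·B·BCA·B·CBC·BCA·BCA·B·CBC·BCA·BCA·B·CBC·BCA·B·CBC·BCA·B·BCA·B·BCA·B·CBC
    A ↦ CBC
    B ↦ BCA
    C ↦ B

A->CBC, B->BCA, C->B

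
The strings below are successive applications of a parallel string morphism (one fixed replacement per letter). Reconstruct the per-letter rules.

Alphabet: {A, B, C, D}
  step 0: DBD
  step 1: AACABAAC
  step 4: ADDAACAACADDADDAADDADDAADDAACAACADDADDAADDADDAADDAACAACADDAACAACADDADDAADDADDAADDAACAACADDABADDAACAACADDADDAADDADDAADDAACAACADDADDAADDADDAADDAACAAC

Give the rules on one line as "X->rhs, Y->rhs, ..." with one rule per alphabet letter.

A->ADD, B->AB, C->A, D->AAC

  step 0 ⇒ step 1: DBD ⇒ AAC·AB·AAC
    B ↦ AB
    D ↦ AAC
    A ↦ ADD  (constrained at step 1)
    C ↦ A  (constrained at step 1)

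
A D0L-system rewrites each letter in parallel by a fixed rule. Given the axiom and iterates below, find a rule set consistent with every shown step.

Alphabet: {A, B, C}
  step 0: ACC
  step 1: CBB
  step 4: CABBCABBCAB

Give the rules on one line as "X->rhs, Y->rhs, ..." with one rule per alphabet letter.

  step 0 ⇒ step 1: ACC ⇒ C·B·B
    A ↦ C
    C ↦ B
    B ↦ AB  (constrained at step 1)

A->C, B->AB, C->B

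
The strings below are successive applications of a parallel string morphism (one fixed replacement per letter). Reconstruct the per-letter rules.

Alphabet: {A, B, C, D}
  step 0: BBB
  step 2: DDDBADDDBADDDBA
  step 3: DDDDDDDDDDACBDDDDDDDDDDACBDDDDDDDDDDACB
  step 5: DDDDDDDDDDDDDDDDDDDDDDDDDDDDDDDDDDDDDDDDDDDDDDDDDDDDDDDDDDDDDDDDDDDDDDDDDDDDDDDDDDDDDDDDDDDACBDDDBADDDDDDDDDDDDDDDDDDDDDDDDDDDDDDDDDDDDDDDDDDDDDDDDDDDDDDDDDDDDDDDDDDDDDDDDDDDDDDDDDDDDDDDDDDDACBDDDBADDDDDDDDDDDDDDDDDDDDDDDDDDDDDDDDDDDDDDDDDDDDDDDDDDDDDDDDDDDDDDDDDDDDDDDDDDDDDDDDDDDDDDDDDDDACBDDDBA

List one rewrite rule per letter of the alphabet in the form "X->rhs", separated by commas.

  step 2 ⇒ step 3: DDDBADDDBADDDBA ⇒ DDD·DDD·DDD·DAC·B·DDD·DDD·DDD·DAC·B·DDD·DDD·DDD·DAC·B
    A ↦ B
    B ↦ DAC
    D ↦ DDD
    C ↦ A  (constrained at step 3)

A->B, B->DAC, C->A, D->DDD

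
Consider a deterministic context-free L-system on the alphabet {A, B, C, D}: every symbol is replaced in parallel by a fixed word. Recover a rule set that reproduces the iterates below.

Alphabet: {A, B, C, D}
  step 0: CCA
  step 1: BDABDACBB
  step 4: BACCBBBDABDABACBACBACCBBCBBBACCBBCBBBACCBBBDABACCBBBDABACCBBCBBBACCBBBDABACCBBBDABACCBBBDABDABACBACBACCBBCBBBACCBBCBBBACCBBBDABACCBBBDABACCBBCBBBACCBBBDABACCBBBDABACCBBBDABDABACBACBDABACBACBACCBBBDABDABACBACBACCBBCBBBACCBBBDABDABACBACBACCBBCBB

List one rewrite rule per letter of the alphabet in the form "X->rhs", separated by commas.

  step 0 ⇒ step 1: CCA ⇒ BDA·BDA·CBB
    A ↦ CBB
    C ↦ BDA
    B ↦ BAC  (constrained at step 1)
    D ↦ CBB  (constrained at step 1)

A->CBB, B->BAC, C->BDA, D->CBB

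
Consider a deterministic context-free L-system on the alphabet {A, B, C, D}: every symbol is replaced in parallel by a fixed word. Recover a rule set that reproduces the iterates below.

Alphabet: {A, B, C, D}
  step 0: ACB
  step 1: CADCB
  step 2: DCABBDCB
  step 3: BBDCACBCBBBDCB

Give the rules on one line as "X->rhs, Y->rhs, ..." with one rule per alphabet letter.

A->CA, B->CB, C->D, D->BB

  step 2 ⇒ step 3: DCABBDCB ⇒ BB·D·CA·CB·CB·BB·D·CB
    A ↦ CA
    B ↦ CB
    C ↦ D
    D ↦ BB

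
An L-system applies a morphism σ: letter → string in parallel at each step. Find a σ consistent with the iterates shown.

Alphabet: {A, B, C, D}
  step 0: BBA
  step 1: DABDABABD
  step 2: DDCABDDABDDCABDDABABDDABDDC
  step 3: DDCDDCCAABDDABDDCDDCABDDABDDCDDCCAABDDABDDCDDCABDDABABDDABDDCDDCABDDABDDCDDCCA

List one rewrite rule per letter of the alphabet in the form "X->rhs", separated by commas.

A->ABD, B->DAB, C->CA, D->DDC

  step 2 ⇒ step 3: DDCABDDABDDCABDDABABDDABDDC ⇒ DDC·DDC·CA·ABD·DAB·DDC·DDC·ABD·DAB·DDC·DDC·CA·ABD·DAB·DDC·DDC·ABD·DAB·ABD·DAB·DDC·DDC·ABD·DAB·DDC·DDC·CA
    A ↦ ABD
    B ↦ DAB
    C ↦ CA
    D ↦ DDC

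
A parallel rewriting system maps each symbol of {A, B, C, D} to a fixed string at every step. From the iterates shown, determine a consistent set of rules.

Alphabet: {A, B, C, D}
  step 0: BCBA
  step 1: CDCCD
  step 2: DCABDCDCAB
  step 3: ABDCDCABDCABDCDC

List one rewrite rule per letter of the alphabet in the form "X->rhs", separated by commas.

  step 2 ⇒ step 3: DCABDCDCAB ⇒ AB·DC·D·C·AB·DC·AB·DC·D·C
    A ↦ D
    B ↦ C
    C ↦ DC
    D ↦ AB

A->D, B->C, C->DC, D->AB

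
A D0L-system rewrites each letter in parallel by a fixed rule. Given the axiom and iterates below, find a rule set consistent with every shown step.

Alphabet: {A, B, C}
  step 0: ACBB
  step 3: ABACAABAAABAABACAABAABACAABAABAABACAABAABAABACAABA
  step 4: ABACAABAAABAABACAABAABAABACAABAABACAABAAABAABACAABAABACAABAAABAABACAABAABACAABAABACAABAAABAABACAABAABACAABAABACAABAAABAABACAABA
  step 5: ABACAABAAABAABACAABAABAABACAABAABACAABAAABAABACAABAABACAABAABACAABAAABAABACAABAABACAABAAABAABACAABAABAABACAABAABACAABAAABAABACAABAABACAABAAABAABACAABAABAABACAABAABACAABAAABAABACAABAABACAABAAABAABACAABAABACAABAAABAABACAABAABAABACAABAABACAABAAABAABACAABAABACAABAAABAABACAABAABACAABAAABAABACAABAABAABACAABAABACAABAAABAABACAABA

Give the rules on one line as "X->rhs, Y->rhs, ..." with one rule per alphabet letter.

  step 4 ⇒ step 5: ABACAABAAABAABACAABAABAABACAABAABACAABAAABAABACAABAABACAABAAABAABACAABAABACAABAABACAABAAABAABACAABAABACAABAABACAABAAABAABACAABA ⇒ ABA·CA·ABA·A·ABA·ABA·CA·ABA·ABA·ABA·CA·ABA·ABA·CA·ABA·A·ABA·ABA·CA·ABA·ABA·CA·ABA·ABA·CA·ABA·A·ABA·ABA·CA·ABA·ABA·CA·ABA·A·ABA·ABA·CA·ABA·ABA·ABA·CA·ABA·ABA·CA·ABA·A·ABA·ABA·CA·ABA·ABA·CA·ABA·A·ABA·ABA·CA·ABA·ABA·ABA·CA·ABA·ABA·CA·ABA·A·ABA·ABA·CA·ABA·ABA·CA·ABA·A·ABA·ABA·CA·ABA·ABA·CA·ABA·A·ABA·ABA·CA·ABA·ABA·ABA·CA·ABA·ABA·CA·ABA·A·ABA·ABA·CA·ABA·ABA·CA·ABA·A·ABA·ABA·CA·ABA·ABA·CA·ABA·A·ABA·ABA·CA·ABA·ABA·ABA·CA·ABA·ABA·CA·ABA·A·ABA·ABA·CA·ABA
    A ↦ ABA
    B ↦ CA
    C ↦ A

A->ABA, B->CA, C->A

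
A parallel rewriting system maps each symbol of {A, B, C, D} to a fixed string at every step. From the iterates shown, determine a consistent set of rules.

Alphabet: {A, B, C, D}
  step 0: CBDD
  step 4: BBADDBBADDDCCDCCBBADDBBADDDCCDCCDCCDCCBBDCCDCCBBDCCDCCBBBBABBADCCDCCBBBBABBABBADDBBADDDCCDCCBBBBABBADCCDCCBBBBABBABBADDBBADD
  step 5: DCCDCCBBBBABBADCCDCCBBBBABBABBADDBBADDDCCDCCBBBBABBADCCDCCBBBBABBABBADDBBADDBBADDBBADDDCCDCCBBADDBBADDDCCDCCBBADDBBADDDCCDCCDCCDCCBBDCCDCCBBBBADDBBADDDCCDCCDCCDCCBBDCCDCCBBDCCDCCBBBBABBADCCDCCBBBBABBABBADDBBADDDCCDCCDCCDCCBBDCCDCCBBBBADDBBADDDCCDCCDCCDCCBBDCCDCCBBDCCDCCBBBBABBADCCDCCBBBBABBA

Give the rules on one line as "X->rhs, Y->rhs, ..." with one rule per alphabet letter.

A->BB, B->DCC, C->D, D->BBA

  step 4 ⇒ step 5: BBADDBBADDDCCDCCBBADDBBADDDCCDCCDCCDCCBBDCCDCCBBDCCDCCBBBBABBADCCDCCBBBBABBABBADDBBADDDCCDCCBBBBABBADCCDCCBBBBABBABBADDBBADD ⇒ DCC·DCC·BB·BBA·BBA·DCC·DCC·BB·BBA·BBA·BBA·D·D·BBA·D·D·DCC·DCC·BB·BBA·BBA·DCC·DCC·BB·BBA·BBA·BBA·D·D·BBA·D·D·BBA·D·D·BBA·D·D·DCC·DCC·BBA·D·D·BBA·D·D·DCC·DCC·BBA·D·D·BBA·D·D·DCC·DCC·DCC·DCC·BB·DCC·DCC·BB·BBA·D·D·BBA·D·D·DCC·DCC·DCC·DCC·BB·DCC·DCC·BB·DCC·DCC·BB·BBA·BBA·DCC·DCC·BB·BBA·BBA·BBA·D·D·BBA·D·D·DCC·DCC·DCC·DCC·BB·DCC·DCC·BB·BBA·D·D·BBA·D·D·DCC·DCC·DCC·DCC·BB·DCC·DCC·BB·DCC·DCC·BB·BBA·BBA·DCC·DCC·BB·BBA·BBA
    A ↦ BB
    B ↦ DCC
    C ↦ D
    D ↦ BBA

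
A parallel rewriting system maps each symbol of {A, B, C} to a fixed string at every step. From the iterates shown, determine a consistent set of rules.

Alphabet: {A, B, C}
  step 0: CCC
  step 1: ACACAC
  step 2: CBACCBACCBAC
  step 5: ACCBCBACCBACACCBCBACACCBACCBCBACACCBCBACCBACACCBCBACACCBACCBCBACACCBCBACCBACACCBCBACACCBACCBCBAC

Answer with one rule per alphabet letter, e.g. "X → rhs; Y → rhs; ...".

  step 1 ⇒ step 2: ACACAC ⇒ CB·AC·CB·AC·CB·AC
    A ↦ CB
    C ↦ AC
    B ↦ CB  (constrained at step 2)

A->CB, B->CB, C->AC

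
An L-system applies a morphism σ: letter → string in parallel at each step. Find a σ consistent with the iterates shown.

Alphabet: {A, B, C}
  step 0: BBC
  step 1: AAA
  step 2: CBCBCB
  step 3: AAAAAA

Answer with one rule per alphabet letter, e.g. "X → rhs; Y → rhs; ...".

  step 2 ⇒ step 3: CBCBCB ⇒ A·A·A·A·A·A
    B ↦ A
    C ↦ A
  step 1 ⇒ step 2: AAA ⇒ CB·CB·CB
    A ↦ CB

A->CB, B->A, C->A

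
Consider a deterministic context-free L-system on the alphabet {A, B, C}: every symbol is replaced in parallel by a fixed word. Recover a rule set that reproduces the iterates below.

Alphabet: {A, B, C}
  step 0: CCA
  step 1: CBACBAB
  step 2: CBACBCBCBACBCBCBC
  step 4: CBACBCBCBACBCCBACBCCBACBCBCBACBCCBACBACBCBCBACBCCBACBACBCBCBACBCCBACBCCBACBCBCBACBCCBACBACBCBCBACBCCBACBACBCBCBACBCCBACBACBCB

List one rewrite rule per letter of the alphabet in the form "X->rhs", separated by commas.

A->B, B->CBC, C->CBA

  step 1 ⇒ step 2: CBACBAB ⇒ CBA·CBC·B·CBA·CBC·B·CBC
    A ↦ B
    B ↦ CBC
    C ↦ CBA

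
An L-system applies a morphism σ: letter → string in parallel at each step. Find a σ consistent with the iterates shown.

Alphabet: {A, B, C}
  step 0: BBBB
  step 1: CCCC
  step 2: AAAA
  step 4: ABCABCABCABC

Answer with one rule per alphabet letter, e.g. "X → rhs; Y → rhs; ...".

A->AB, B->C, C->A

  step 1 ⇒ step 2: CCCC ⇒ A·A·A·A
    C ↦ A
    A ↦ AB  (constrained at step 2)
  step 0 ⇒ step 1: BBBB ⇒ C·C·C·C
    B ↦ C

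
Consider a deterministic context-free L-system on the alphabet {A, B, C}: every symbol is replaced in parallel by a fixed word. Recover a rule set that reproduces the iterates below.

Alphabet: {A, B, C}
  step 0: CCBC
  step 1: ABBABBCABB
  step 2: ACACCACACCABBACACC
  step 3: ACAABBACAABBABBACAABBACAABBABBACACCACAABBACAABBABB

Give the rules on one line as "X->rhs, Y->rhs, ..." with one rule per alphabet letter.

  step 2 ⇒ step 3: ACACCACACCABBACACC ⇒ ACA·ABB·ACA·ABB·ABB·ACA·ABB·ACA·ABB·ABB·ACA·C·C·ACA·ABB·ACA·ABB·ABB
    A ↦ ACA
    B ↦ C
    C ↦ ABB

A->ACA, B->C, C->ABB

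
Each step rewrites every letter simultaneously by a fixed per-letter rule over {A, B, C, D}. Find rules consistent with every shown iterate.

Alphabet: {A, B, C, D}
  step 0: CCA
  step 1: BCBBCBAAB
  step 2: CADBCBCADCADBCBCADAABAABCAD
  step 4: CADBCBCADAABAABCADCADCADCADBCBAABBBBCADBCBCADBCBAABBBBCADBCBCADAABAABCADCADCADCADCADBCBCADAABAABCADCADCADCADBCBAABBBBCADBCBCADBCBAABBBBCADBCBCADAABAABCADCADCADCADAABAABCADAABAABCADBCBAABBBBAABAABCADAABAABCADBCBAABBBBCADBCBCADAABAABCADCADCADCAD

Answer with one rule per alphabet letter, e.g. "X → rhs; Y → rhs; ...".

A->AAB, B->CAD, C->BCB, D->BBB

  step 1 ⇒ step 2: BCBBCBAAB ⇒ CAD·BCB·CAD·CAD·BCB·CAD·AAB·AAB·CAD
    A ↦ AAB
    B ↦ CAD
    C ↦ BCB
    D ↦ BBB  (constrained at step 2)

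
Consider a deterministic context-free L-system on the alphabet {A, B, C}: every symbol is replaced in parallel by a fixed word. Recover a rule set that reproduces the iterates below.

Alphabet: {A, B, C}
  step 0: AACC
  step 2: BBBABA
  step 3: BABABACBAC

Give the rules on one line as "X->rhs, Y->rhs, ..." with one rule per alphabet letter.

  step 2 ⇒ step 3: BBBABA ⇒ BA·BA·BA·C·BA·C
    A ↦ C
    B ↦ BA
    C ↦ B  (constrained at step 0)

A->C, B->BA, C->B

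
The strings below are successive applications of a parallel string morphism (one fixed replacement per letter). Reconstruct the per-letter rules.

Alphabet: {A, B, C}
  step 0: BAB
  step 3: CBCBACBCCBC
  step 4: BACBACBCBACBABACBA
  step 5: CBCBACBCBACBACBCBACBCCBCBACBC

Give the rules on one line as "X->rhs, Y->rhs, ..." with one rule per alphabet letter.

  step 4 ⇒ step 5: BACBACBCBACBABACBA ⇒ C·BC·BA·C·BC·BA·C·BA·C·BC·BA·C·BC·C·BC·BA·C·BC
    A ↦ BC
    B ↦ C
    C ↦ BA

A->BC, B->C, C->BA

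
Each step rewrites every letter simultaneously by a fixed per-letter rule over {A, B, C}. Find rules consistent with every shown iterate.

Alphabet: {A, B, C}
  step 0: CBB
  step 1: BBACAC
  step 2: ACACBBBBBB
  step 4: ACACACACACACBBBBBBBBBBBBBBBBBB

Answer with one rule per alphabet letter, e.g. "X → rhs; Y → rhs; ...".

  step 1 ⇒ step 2: BBACAC ⇒ AC·AC·B·BB·B·BB
    A ↦ B
    B ↦ AC
    C ↦ BB

A->B, B->AC, C->BB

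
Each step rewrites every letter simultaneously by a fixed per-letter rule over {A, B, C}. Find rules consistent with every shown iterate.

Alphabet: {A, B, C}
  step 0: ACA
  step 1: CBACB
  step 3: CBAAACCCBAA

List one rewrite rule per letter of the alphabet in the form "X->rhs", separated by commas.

A->CB, B->CC, C->A

  step 0 ⇒ step 1: ACA ⇒ CB·A·CB
    A ↦ CB
    C ↦ A
    B ↦ CC  (constrained at step 1)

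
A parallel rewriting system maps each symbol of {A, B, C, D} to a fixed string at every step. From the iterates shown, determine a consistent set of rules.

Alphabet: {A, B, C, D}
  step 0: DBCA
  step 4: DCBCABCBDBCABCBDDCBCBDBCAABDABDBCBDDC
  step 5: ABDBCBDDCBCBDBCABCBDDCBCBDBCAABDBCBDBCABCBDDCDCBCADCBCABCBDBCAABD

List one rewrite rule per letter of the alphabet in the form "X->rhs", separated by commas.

A->DC, B->BC, C->BD, D->A

  step 4 ⇒ step 5: DCBCABCBDBCABCBDDCBCBDBCAABDABDBCBDDC ⇒ A·BD·BC·BD·DC·BC·BD·BC·A·BC·BD·DC·BC·BD·BC·A·A·BD·BC·BD·BC·A·BC·BD·DC·DC·BC·A·DC·BC·A·BC·BD·BC·A·A·BD
    A ↦ DC
    B ↦ BC
    C ↦ BD
    D ↦ A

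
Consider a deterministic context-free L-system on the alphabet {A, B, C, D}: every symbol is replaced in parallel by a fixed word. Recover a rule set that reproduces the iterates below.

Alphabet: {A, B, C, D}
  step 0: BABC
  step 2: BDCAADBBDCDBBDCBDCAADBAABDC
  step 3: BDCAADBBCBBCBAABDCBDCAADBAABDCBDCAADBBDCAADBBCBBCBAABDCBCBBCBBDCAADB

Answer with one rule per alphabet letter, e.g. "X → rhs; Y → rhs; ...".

A->BCB, B->BDC, C->DB, D->AA

  step 2 ⇒ step 3: BDCAADBBDCDBBDCBDCAADBAABDC ⇒ BDC·AA·DB·BCB·BCB·AA·BDC·BDC·AA·DB·AA·BDC·BDC·AA·DB·BDC·AA·DB·BCB·BCB·AA·BDC·BCB·BCB·BDC·AA·DB
    A ↦ BCB
    B ↦ BDC
    C ↦ DB
    D ↦ AA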